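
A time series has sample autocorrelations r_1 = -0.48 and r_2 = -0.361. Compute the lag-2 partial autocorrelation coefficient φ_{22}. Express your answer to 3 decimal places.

φ_{22} = (r_2 − r_1²) / (1 − r_1²)
r_1² = (-0.48)² = 0.2304
Numerator = -0.361 − 0.2304 = -0.5914; denominator = 1 − 0.2304 = 0.7696
φ_{22} = -0.5914 / 0.7696 = -0.768

-0.768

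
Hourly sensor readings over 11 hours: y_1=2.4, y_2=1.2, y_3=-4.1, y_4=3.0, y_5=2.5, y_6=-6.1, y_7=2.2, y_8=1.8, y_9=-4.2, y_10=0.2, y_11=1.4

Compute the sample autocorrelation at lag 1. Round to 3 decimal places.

Mean ȳ = (2.4 + 1.2 − 4.1 + 3.0 + 2.5 − 6.1 + 2.2 + 1.8 − 4.2 + 0.2 + 1.4)/11 = 0.0273
Numerator Σ_{t=1}^{10}(y_t−ȳ)(y_{t+1}−ȳ) = -39.5753
Denominator Σ(y_t−ȳ)² = 104.1818
r_1 = -39.5753 / 104.1818 = -0.380

-0.380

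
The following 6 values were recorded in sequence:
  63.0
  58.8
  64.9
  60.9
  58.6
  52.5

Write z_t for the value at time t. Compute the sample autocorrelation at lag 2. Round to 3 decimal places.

0.013

Mean z̄ = (63.0 + 58.8 + 64.9 + 60.9 + 58.6 + 52.5)/6 = 59.7833
Σ(z_t−z̄)(z_{t+2}−z̄) = (16.4586) + (-1.0981) + (-6.0547) + (-8.1331) = 1.1728
Denominator Σ(z_t−z̄)² = 93.1883
r_2 = 1.1728 / 93.1883 = 0.013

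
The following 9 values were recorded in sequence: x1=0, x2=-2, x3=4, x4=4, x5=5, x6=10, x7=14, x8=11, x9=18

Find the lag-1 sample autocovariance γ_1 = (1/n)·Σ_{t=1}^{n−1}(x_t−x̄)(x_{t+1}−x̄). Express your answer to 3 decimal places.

Mean x̄ = (0 − 2 + 4 + 4 + 5 + 10 + 14 + 11 + 18)/9 = 7.1111
Σ_{t=1}^{8}(x_t−x̄)(x_{t+1}−x̄) = 192.3210
γ_1 = 192.3210 / 9 = 21.369

21.369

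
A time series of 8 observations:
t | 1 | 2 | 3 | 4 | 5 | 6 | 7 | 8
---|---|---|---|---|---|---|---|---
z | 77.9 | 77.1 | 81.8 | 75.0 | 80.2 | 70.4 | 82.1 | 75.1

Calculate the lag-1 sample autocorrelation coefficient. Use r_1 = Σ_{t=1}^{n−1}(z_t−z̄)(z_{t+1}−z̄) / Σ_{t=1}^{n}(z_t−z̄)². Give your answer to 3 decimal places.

Mean z̄ = (77.9 + 77.1 + 81.8 + 75.0 + 80.2 + 70.4 + 82.1 + 75.1)/8 = 77.4500
Deviations from mean: 0.4500, -0.3500, 4.3500, -2.4500, 2.7500, -7.0500, 4.6500, -2.3500
Σ(z_t−z̄)(z_{t+1}−z̄) = (-0.1575) + (-1.5225) + (-10.6575) + (-6.7375) + (-19.3875) + (-32.7825) + (-10.9275) = -82.1725
Denominator Σ(z_t−z̄)² = 109.6600
r_1 = -82.1725 / 109.6600 = -0.749

-0.749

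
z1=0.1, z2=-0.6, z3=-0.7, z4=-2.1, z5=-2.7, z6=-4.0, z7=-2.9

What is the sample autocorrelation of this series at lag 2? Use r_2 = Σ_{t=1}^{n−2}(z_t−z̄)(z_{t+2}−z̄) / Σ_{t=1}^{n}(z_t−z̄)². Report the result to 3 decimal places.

Mean z̄ = (0.1 − 0.6 − 0.7 − 2.1 − 2.7 − 4.0 − 2.9)/7 = -1.8429
Deviations from mean: 1.9429, 1.2429, 1.1429, -0.2571, -0.8571, -2.1571, -1.0571
Σ(z_t−z̄)(z_{t+2}−z̄) = (2.2204) + (-0.3196) + (-0.9796) + (0.5547) + (0.9061) = 2.3820
Denominator Σ(z_t−z̄)² = 13.1971
r_2 = 2.3820 / 13.1971 = 0.180

0.180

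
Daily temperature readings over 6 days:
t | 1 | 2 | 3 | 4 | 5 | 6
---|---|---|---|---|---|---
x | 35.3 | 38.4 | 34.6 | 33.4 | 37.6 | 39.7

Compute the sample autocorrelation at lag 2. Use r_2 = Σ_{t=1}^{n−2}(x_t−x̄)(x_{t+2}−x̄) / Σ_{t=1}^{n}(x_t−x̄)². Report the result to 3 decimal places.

Mean x̄ = (35.3 + 38.4 + 34.6 + 33.4 + 37.6 + 39.7)/6 = 36.5000
Numerator Σ_{t=1}^{4}(x_t−x̄)(x_{t+2}−x̄) = -15.6200
Denominator Σ(x_t−x̄)² = 29.7200
r_2 = -15.6200 / 29.7200 = -0.526

-0.526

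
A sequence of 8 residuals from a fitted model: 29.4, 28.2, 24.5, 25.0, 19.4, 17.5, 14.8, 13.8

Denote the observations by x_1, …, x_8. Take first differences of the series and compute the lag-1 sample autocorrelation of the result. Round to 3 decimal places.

-0.694

First differences Δx: -1.2, -3.7, 0.5, -5.6, -1.9, -2.7, -1.0
Mean of differences = -2.2286
Numerator Σ(Δx_t−Δx̄)(Δx_{t+1}−Δx̄) = -16.5694
Denominator Σ(Δx_t−Δx̄)² = 23.8743
r_1(Δx) = -16.5694 / 23.8743 = -0.694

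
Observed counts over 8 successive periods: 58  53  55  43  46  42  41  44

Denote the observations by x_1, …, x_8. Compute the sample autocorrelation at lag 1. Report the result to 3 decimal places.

Mean x̄ = (58 + 53 + 55 + 43 + 46 + 42 + 41 + 44)/8 = 47.7500
Σ(x_t−x̄)(x_{t+1}−x̄) = (53.8125) + (38.0625) + (-34.4375) + (8.3125) + (10.0625) + (38.8125) + (25.3125) = 139.9375
Denominator Σ(x_t−x̄)² = 303.5000
r_1 = 139.9375 / 303.5000 = 0.461

0.461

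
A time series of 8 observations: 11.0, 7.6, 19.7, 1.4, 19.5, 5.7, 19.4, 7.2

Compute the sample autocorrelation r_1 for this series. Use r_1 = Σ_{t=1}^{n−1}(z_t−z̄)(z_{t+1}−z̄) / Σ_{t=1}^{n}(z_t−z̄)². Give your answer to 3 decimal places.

Mean z̄ = (11.0 + 7.6 + 19.7 + 1.4 + 19.5 + 5.7 + 19.4 + 7.2)/8 = 11.4375
Numerator Σ_{t=1}^{7}(z_t−z̄)(z_{t+1}−z̄) = -319.5752
Denominator Σ(z_t−z̄)² = 363.2188
r_1 = -319.5752 / 363.2188 = -0.880

-0.880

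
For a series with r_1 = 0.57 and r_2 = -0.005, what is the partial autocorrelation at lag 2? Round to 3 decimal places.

φ_{22} = (r_2 − r_1²) / (1 − r_1²)
r_1² = (0.57)² = 0.3249
Numerator = -0.005 − 0.3249 = -0.3299; denominator = 1 − 0.3249 = 0.6751
φ_{22} = -0.3299 / 0.6751 = -0.489

-0.489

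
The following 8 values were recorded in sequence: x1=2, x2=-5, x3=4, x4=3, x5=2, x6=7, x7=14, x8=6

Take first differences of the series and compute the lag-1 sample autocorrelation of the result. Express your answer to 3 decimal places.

First differences Δx: -7, 9, -1, -1, 5, 7, -8
Mean of differences = 0.5714
Numerator Σ(Δx_t−Δx̄)(Δx_{t+1}−Δx̄) = -108.1837
Denominator Σ(Δx_t−Δx̄)² = 267.7143
r_1(Δx) = -108.1837 / 267.7143 = -0.404

-0.404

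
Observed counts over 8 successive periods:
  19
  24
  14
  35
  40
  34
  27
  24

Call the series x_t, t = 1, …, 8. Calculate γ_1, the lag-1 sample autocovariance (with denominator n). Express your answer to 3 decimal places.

Mean x̄ = (19 + 24 + 14 + 35 + 40 + 34 + 27 + 24)/8 = 27.1250
Σ_{t=1}^{7}(x_t−x̄)(x_{t+1}−x̄) = 152.4844
γ_1 = 152.4844 / 8 = 19.061

19.061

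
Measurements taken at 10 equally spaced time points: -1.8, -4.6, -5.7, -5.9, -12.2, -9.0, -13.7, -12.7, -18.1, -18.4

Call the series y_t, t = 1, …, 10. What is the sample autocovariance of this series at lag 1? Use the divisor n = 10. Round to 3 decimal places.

Mean ȳ = (-1.8 − 4.6 − 5.7 − 5.9 − 12.2 − 9.0 − 13.7 − 12.7 − 18.1 − 18.4)/10 = -10.2100
Σ_{t=1}^{9}(y_t−ȳ)(y_{t+1}−ȳ) = 169.6669
γ_1 = 169.6669 / 10 = 16.967

16.967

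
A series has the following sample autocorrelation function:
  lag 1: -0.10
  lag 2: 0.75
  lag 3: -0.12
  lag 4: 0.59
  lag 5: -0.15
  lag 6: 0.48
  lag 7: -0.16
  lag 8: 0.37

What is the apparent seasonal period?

The largest autocorrelation is r_2 = 0.75, with weaker echoes at lags 4 (0.59), 6 (0.48) and 8 (0.37); the remaining lags stay at or below -0.10.
The dominant spike at lag 2 indicates a seasonal period of 2.

2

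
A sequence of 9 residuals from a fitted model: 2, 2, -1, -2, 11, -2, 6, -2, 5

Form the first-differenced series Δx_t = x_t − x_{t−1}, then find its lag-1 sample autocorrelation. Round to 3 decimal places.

First differences Δx: 0, -3, -1, 13, -13, 8, -8, 7
Mean of differences = 0.3750
Numerator Σ(Δx_t−Δx̄)(Δx_{t+1}−Δx̄) = -401.6406
Denominator Σ(Δx_t−Δx̄)² = 523.8750
r_1(Δx) = -401.6406 / 523.8750 = -0.767

-0.767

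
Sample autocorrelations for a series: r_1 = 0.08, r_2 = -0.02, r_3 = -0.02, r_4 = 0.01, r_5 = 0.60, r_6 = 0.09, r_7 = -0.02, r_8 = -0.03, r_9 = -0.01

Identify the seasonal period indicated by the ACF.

The largest autocorrelation is r_5 = 0.60; the remaining lags stay at or below 0.09.
The dominant spike at lag 5 indicates a seasonal period of 5.

5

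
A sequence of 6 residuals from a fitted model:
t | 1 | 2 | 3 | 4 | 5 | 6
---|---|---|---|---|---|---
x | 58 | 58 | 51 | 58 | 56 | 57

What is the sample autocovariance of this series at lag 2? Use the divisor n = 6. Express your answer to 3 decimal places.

-0.537

Mean x̄ = (58 + 58 + 51 + 58 + 56 + 57)/6 = 56.3333
Deviations: 1.6667, 1.6667, -5.3333, 1.6667, -0.3333, 0.6667
Σ_{t=1}^{4}(x_t−x̄)(x_{t+2}−x̄) = -3.2222
γ_2 = -3.2222 / 6 = -0.537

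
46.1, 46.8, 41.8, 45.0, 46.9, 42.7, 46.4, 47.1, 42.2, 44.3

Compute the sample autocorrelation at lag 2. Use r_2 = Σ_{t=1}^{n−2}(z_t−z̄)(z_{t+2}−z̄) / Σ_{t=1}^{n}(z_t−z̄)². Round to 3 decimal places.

Mean z̄ = (46.1 + 46.8 + 41.8 + 45.0 + 46.9 + 42.7 + 46.4 + 47.1 + 42.2 + 44.3)/10 = 44.9300
Numerator Σ_{t=1}^{8}(z_t−z̄)(z_{t+2}−z̄) = -17.1768
Denominator Σ(z_t−z̄)² = 38.2410
r_2 = -17.1768 / 38.2410 = -0.449

-0.449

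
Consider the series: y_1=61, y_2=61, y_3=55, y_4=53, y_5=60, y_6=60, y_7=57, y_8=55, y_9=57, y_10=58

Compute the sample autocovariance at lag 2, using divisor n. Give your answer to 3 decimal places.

-4.958

Mean ȳ = (61 + 61 + 55 + 53 + 60 + 60 + 57 + 55 + 57 + 58)/10 = 57.7000
Σ_{t=1}^{8}(y_t−ȳ)(y_{t+2}−ȳ) = -49.5800
γ_2 = -49.5800 / 10 = -4.958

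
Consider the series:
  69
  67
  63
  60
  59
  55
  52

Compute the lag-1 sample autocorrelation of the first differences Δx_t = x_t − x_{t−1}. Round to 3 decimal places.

First differences Δx: -2, -4, -3, -1, -4, -3
Mean of differences = -2.8333
Numerator Σ(Δx_t−Δx̄)(Δx_{t+1}−Δx̄) = -3.0278
Denominator Σ(Δx_t−Δx̄)² = 6.8333
r_1(Δx) = -3.0278 / 6.8333 = -0.443

-0.443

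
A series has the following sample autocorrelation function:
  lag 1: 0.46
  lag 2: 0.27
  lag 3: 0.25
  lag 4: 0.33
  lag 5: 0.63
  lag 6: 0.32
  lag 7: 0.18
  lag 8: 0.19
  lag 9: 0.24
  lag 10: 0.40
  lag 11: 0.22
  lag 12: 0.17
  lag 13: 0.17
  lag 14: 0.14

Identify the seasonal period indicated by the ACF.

5

The largest autocorrelation is r_5 = 0.63; the remaining lags stay at or below 0.46. The elevated value at lag 1 (0.46), dropping to 0.27 at lag 2, reflects decaying short-term dependence rather than seasonality.
The dominant spike at lag 5 indicates a seasonal period of 5.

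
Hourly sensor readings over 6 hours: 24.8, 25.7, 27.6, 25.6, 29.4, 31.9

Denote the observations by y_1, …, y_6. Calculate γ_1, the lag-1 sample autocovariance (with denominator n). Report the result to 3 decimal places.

Mean ȳ = (24.8 + 25.7 + 27.6 + 25.6 + 29.4 + 31.9)/6 = 27.5000
Σ_{t=1}^{5}(y_t−ȳ)(y_{t+1}−ȳ) = 9.2400
γ_1 = 9.2400 / 6 = 1.540

1.540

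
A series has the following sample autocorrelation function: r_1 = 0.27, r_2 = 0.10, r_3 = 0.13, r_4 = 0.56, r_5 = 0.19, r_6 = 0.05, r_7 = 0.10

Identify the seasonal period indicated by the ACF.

4

The largest autocorrelation is r_4 = 0.56; the remaining lags stay at or below 0.27. The elevated value at lag 1 (0.27), dropping to 0.10 at lag 2, reflects decaying short-term dependence rather than seasonality.
The dominant spike at lag 4 indicates a seasonal period of 4.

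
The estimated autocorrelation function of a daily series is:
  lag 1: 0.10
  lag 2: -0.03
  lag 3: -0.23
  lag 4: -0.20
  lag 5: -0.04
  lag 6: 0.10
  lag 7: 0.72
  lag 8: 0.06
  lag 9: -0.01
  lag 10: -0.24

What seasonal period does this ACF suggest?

The largest autocorrelation is r_7 = 0.72; the remaining lags stay at or below 0.10.
The dominant spike at lag 7 indicates a seasonal period of 7.

7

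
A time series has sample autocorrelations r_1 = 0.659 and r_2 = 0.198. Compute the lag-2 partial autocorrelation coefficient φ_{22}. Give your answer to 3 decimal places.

-0.418

φ_{22} = (r_2 − r_1²) / (1 − r_1²)
r_1² = (0.659)² = 0.434281
Numerator = 0.198 − 0.4343 = -0.2363; denominator = 1 − 0.4343 = 0.5657
φ_{22} = -0.2363 / 0.5657 = -0.418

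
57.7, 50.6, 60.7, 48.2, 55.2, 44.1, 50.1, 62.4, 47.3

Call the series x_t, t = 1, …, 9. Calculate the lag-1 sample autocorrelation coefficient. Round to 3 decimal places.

Mean x̄ = (57.7 + 50.6 + 60.7 + 48.2 + 55.2 + 44.1 + 50.1 + 62.4 + 47.3)/9 = 52.9222
Numerator Σ_{t=1}^{8}(x_t−x̄)(x_{t+1}−x̄) = -151.8727
Denominator Σ(x_t−x̄)² = 323.4356
r_1 = -151.8727 / 323.4356 = -0.470

-0.470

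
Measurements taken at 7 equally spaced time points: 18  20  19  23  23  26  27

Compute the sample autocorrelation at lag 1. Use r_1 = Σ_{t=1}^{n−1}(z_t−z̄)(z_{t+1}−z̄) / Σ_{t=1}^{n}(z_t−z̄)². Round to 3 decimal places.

Mean z̄ = (18 + 20 + 19 + 23 + 23 + 26 + 27)/7 = 22.2857
Deviations from mean: -4.2857, -2.2857, -3.2857, 0.7143, 0.7143, 3.7143, 4.7143
Σ(z_t−z̄)(z_{t+1}−z̄) = (9.7959) + (7.5102) + (-2.3469) + (0.5102) + (2.6531) + (17.5102) = 35.6327
Denominator Σ(z_t−z̄)² = 71.4286
r_1 = 35.6327 / 71.4286 = 0.499

0.499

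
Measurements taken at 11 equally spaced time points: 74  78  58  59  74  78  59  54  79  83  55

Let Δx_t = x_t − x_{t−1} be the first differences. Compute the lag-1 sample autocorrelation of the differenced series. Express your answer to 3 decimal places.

First differences Δx: 4, -20, 1, 15, 4, -19, -5, 25, 4, -28
Mean of differences = -1.9000
Numerator Σ(Δx_t−Δx̄)(Δx_{t+1}−Δx̄) = -137.1100
Denominator Σ(Δx_t−Δx̄)² = 2432.9000
r_1(Δx) = -137.1100 / 2432.9000 = -0.056

-0.056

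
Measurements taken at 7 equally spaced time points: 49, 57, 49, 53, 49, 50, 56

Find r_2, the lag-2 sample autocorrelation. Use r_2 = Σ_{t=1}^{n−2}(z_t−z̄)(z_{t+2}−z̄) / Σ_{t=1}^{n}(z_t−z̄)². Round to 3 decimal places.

0.113

Mean z̄ = (49 + 57 + 49 + 53 + 49 + 50 + 56)/7 = 51.8571
Deviations from mean: -2.8571, 5.1429, -2.8571, 1.1429, -2.8571, -1.8571, 4.1429
Σ(z_t−z̄)(z_{t+2}−z̄) = (8.1633) + (5.8776) + (8.1633) + (-2.1224) + (-11.8367) = 8.2449
Denominator Σ(z_t−z̄)² = 72.8571
r_2 = 8.2449 / 72.8571 = 0.113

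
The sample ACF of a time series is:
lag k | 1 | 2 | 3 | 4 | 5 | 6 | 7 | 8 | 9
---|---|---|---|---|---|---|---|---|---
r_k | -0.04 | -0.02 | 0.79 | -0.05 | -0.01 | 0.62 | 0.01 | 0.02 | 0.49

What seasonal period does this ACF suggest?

The largest autocorrelation is r_3 = 0.79, with weaker echoes at lags 6 (0.62) and 9 (0.49); the remaining lags stay at or below 0.02.
The dominant spike at lag 3 indicates a seasonal period of 3.

3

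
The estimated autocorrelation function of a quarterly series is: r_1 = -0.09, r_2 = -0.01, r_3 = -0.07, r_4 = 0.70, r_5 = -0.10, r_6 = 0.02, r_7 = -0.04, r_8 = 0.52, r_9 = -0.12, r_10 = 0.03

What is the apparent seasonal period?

4

The largest autocorrelation is r_4 = 0.70, with a weaker echo at lag 8 (0.52); the remaining lags stay at or below 0.03.
The dominant spike at lag 4 indicates a seasonal period of 4.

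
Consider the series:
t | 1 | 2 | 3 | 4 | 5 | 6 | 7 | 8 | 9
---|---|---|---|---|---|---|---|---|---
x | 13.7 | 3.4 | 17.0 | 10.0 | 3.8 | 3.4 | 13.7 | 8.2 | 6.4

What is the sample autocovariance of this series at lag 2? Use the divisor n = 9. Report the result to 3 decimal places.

Mean x̄ = (13.7 + 3.4 + 17.0 + 10.0 + 3.8 + 3.4 + 13.7 + 8.2 + 6.4)/9 = 8.8444
Σ_{t=1}^{7}(x_t−x̄)(x_{t+2}−x̄) = -46.9773
γ_2 = -46.9773 / 9 = -5.220

-5.220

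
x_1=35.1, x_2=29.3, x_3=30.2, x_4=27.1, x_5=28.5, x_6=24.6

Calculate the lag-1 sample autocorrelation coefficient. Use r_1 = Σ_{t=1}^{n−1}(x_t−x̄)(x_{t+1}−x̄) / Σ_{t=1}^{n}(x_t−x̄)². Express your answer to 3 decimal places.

Mean x̄ = (35.1 + 29.3 + 30.2 + 27.1 + 28.5 + 24.6)/6 = 29.1333
Deviations from mean: 5.9667, 0.1667, 1.0667, -2.0333, -0.6333, -4.5333
Σ(x_t−x̄)(x_{t+1}−x̄) = (0.9944) + (0.1778) + (-2.1689) + (1.2878) + (2.8711) = 3.1622
Denominator Σ(x_t−x̄)² = 61.8533
r_1 = 3.1622 / 61.8533 = 0.051

0.051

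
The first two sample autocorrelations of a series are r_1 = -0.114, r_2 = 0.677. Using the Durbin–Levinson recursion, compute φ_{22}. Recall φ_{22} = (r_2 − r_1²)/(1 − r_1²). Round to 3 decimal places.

φ_{22} = (r_2 − r_1²) / (1 − r_1²)
r_1² = (-0.114)² = 0.012996
Numerator = 0.677 − 0.0130 = 0.6640; denominator = 1 − 0.0130 = 0.9870
φ_{22} = 0.6640 / 0.9870 = 0.673

0.673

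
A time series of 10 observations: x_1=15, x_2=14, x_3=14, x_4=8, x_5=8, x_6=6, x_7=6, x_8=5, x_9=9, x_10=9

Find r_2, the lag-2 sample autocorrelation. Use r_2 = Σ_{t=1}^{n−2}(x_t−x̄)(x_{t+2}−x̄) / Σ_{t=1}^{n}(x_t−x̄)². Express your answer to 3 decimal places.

0.336

Mean x̄ = (15 + 14 + 14 + 8 + 8 + 6 + 6 + 5 + 9 + 9)/10 = 9.4000
Numerator Σ_{t=1}^{8}(x_t−x̄)(x_{t+2}−x̄) = 40.4800
Denominator Σ(x_t−x̄)² = 120.4000
r_2 = 40.4800 / 120.4000 = 0.336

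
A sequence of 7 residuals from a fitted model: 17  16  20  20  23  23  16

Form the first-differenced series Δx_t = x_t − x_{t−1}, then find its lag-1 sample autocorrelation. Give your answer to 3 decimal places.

First differences Δx: -1, 4, 0, 3, 0, -7
Mean of differences = -0.1667
Numerator Σ(Δx_t−Δx̄)(Δx_{t+1}−Δx̄) = -2.8611
Denominator Σ(Δx_t−Δx̄)² = 74.8333
r_1(Δx) = -2.8611 / 74.8333 = -0.038

-0.038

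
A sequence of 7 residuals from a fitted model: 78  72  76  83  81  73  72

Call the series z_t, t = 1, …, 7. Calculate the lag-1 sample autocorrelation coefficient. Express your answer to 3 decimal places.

0.184

Mean z̄ = (78 + 72 + 76 + 83 + 81 + 73 + 72)/7 = 76.4286
Σ(z_t−z̄)(z_{t+1}−z̄) = (-6.9592) + (1.8980) + (-2.8163) + (30.0408) + (-15.6735) + (15.1837) = 21.6735
Denominator Σ(z_t−z̄)² = 117.7143
r_1 = 21.6735 / 117.7143 = 0.184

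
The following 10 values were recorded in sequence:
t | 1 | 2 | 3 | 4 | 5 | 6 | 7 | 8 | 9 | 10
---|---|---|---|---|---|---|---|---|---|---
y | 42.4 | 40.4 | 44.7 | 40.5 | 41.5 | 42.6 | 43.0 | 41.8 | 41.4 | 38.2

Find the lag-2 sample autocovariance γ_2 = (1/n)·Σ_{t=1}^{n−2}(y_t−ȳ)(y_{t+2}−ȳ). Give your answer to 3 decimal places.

0.126

Mean ȳ = (42.4 + 40.4 + 44.7 + 40.5 + 41.5 + 42.6 + 43.0 + 41.8 + 41.4 + 38.2)/10 = 41.6500
Σ_{t=1}^{8}(y_t−ȳ)(y_{t+2}−ȳ) = 1.2600
γ_2 = 1.2600 / 10 = 0.126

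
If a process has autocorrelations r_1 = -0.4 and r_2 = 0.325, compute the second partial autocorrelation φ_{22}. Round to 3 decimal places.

0.196

φ_{22} = (r_2 − r_1²) / (1 − r_1²)
r_1² = (-0.4)² = 0.16
Numerator = 0.325 − 0.1600 = 0.1650; denominator = 1 − 0.1600 = 0.8400
φ_{22} = 0.1650 / 0.8400 = 0.196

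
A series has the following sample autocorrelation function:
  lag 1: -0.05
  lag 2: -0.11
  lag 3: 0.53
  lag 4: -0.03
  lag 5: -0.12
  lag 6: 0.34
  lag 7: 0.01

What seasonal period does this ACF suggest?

3

The largest autocorrelation is r_3 = 0.53, with a weaker echo at lag 6 (0.34); the remaining lags stay at or below 0.01.
The dominant spike at lag 3 indicates a seasonal period of 3.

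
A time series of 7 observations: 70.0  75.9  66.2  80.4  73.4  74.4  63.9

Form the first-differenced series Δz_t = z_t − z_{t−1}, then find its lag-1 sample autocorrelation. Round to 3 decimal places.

-0.649

First differences Δz: 5.9, -9.7, 14.2, -7.0, 1.0, -10.5
Mean of differences = -1.0167
Numerator Σ(Δz_t−Δz̄)(Δz_{t+1}−Δz̄) = -314.4286
Denominator Σ(Δz_t−Δz̄)² = 484.5883
r_1(Δz) = -314.4286 / 484.5883 = -0.649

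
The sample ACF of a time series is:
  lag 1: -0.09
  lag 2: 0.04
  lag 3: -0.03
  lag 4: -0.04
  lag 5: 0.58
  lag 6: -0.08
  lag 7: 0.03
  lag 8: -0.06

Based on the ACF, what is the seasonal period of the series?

5

The largest autocorrelation is r_5 = 0.58; the remaining lags stay at or below 0.04.
The dominant spike at lag 5 indicates a seasonal period of 5.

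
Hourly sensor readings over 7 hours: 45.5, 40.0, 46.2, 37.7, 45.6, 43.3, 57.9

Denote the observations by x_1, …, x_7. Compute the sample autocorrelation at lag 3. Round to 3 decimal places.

-0.408

Mean x̄ = (45.5 + 40.0 + 46.2 + 37.7 + 45.6 + 43.3 + 57.9)/7 = 45.1714
Deviations from mean: 0.3286, -5.1714, 1.0286, -7.4714, 0.4286, -1.8714, 12.7286
Σ(x_t−x̄)(x_{t+3}−x̄) = (-2.4549) + (-2.2163) + (-1.9249) + (-95.1006) = -101.6967
Denominator Σ(x_t−x̄)² = 249.4343
r_3 = -101.6967 / 249.4343 = -0.408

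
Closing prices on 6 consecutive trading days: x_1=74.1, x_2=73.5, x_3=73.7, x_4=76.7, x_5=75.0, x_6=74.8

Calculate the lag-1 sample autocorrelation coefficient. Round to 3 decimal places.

0.080

Mean x̄ = (74.1 + 73.5 + 73.7 + 76.7 + 75.0 + 74.8)/6 = 74.6333
Deviations from mean: -0.5333, -1.1333, -0.9333, 2.0667, 0.3667, 0.1667
Numerator Σ_{t=1}^{5}(x_t−x̄)(x_{t+1}−x̄) = 0.5522
Denominator Σ(x_t−x̄)² = 6.8733
r_1 = 0.5522 / 6.8733 = 0.080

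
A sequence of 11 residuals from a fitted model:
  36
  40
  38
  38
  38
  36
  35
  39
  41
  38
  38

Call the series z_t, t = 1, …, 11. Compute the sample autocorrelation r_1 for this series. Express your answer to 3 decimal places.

Mean z̄ = (36 + 40 + 38 + 38 + 38 + 36 + 35 + 39 + 41 + 38 + 38)/11 = 37.9091
Numerator Σ_{t=1}^{10}(z_t−z̄)(z_{t+1}−z̄) = 2.0826
Denominator Σ(z_t−z̄)² = 30.9091
r_1 = 2.0826 / 30.9091 = 0.067

0.067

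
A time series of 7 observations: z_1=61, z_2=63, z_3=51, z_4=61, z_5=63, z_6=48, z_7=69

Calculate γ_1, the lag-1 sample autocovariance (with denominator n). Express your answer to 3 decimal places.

Mean z̄ = (61 + 63 + 51 + 61 + 63 + 48 + 69)/7 = 59.4286
Deviations: 1.5714, 3.5714, -8.4286, 1.5714, 3.5714, -11.4286, 9.5714
Σ_{t=1}^{6}(z_t−z̄)(z_{t+1}−z̄) = -182.3265
γ_1 = -182.3265 / 7 = -26.047

-26.047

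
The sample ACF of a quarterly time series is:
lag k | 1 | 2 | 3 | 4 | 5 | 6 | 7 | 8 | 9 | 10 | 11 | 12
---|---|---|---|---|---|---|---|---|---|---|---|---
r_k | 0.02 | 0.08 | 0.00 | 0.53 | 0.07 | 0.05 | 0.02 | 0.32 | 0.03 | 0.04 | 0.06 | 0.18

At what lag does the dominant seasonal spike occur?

The largest autocorrelation is r_4 = 0.53, with weaker echoes at lags 8 (0.32) and 12 (0.18); the remaining lags stay at or below 0.08.
The dominant spike at lag 4 indicates a seasonal period of 4.

4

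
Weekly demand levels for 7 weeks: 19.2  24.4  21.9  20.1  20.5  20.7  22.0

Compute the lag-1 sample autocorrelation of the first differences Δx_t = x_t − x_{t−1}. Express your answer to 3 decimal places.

-0.199

First differences Δx: 5.2, -2.5, -1.8, 0.4, 0.2, 1.3
Mean of differences = 0.4667
Numerator Σ(Δx_t−Δx̄)(Δx_{t+1}−Δx̄) = -7.3711
Denominator Σ(Δx_t−Δx̄)² = 37.1133
r_1(Δx) = -7.3711 / 37.1133 = -0.199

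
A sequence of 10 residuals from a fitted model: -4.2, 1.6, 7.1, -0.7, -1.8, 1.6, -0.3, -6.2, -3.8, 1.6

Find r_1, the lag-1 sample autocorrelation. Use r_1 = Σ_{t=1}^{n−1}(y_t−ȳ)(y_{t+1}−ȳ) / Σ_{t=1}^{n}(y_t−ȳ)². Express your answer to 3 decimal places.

Mean ȳ = (-4.2 + 1.6 + 7.1 − 0.7 − 1.8 + 1.6 − 0.3 − 6.2 − 3.8 + 1.6)/10 = -0.5100
Numerator Σ_{t=1}^{9}(y_t−ȳ)(y_{t+1}−ȳ) = 15.3749
Denominator Σ(y_t−ȳ)² = 129.8290
r_1 = 15.3749 / 129.8290 = 0.118

0.118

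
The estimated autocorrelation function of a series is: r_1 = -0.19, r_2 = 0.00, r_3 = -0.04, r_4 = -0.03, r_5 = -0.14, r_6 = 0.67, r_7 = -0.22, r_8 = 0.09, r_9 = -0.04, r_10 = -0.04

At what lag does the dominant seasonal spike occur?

6

The largest autocorrelation is r_6 = 0.67; the remaining lags stay at or below 0.09.
The dominant spike at lag 6 indicates a seasonal period of 6.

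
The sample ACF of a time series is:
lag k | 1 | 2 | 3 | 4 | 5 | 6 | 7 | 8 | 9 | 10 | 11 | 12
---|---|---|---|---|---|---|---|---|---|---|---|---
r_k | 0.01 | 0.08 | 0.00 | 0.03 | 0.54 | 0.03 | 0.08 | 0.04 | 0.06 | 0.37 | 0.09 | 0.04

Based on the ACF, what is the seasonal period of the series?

5

The largest autocorrelation is r_5 = 0.54, with a weaker echo at lag 10 (0.37); the remaining lags stay at or below 0.09.
The dominant spike at lag 5 indicates a seasonal period of 5.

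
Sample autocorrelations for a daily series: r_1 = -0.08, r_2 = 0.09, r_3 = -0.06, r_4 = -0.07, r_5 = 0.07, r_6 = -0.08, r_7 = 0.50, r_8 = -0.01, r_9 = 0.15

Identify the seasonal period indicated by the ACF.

7

The largest autocorrelation is r_7 = 0.50; the remaining lags stay at or below 0.15.
The dominant spike at lag 7 indicates a seasonal period of 7.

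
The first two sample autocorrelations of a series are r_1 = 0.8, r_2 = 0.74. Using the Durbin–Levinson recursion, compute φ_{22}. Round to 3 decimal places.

φ_{22} = (r_2 − r_1²) / (1 − r_1²)
r_1² = (0.8)² = 0.64
Numerator = 0.74 − 0.6400 = 0.1000; denominator = 1 − 0.6400 = 0.3600
φ_{22} = 0.1000 / 0.3600 = 0.278

0.278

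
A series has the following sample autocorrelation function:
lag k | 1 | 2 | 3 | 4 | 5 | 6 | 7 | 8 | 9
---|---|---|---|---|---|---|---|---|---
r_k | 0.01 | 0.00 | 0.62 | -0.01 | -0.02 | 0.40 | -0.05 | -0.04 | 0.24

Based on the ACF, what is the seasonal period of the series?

3

The largest autocorrelation is r_3 = 0.62, with weaker echoes at lags 6 (0.40) and 9 (0.24); the remaining lags stay at or below 0.01.
The dominant spike at lag 3 indicates a seasonal period of 3.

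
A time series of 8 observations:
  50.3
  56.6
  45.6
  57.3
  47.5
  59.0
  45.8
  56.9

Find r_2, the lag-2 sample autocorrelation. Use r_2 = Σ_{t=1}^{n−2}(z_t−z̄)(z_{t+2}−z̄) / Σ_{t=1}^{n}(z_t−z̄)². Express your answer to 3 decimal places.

Mean z̄ = (50.3 + 56.6 + 45.6 + 57.3 + 47.5 + 59.0 + 45.8 + 56.9)/8 = 52.3750
Deviations from mean: -2.0750, 4.2250, -6.7750, 4.9250, -4.8750, 6.6250, -6.5750, 4.5250
Numerator Σ_{t=1}^{6}(z_t−z̄)(z_{t+2}−z̄) = 162.5538
Denominator Σ(z_t−z̄)² = 223.6750
r_2 = 162.5538 / 223.6750 = 0.727

0.727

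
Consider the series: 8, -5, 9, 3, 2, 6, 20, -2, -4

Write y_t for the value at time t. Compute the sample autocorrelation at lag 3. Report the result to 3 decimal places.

0.008

Mean ȳ = (8 − 5 + 9 + 3 + 2 + 6 + 20 − 2 − 4)/9 = 4.1111
Σ(y_t−ȳ)(y_{t+3}−ȳ) = (-4.3210) + (19.2346) + (9.2346) + (-17.6543) + (12.9012) + (-15.3210) = 4.0741
Denominator Σ(y_t−ȳ)² = 486.8889
r_3 = 4.0741 / 486.8889 = 0.008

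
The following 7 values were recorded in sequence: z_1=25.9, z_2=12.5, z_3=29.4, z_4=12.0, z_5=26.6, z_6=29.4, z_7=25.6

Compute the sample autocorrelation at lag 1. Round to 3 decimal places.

-0.491

Mean z̄ = (25.9 + 12.5 + 29.4 + 12.0 + 26.6 + 29.4 + 25.6)/7 = 23.0571
Deviations from mean: 2.8429, -10.5571, 6.3429, -11.0571, 3.5429, 6.3429, 2.5429
Σ(z_t−z̄)(z_{t+1}−z̄) = (-30.0124) + (-66.9624) + (-70.1339) + (-39.1739) + (22.4718) + (16.1290) = -167.6818
Denominator Σ(z_t−z̄)² = 341.2771
r_1 = -167.6818 / 341.2771 = -0.491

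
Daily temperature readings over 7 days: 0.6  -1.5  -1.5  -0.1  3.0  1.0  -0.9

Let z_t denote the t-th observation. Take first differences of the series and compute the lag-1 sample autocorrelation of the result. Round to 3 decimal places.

First differences Δz: -2.1, 0.0, 1.4, 3.1, -2.0, -1.9
Mean of differences = -0.2500
Numerator Σ(Δz_t−Δz̄)(Δz_{t+1}−Δz̄) = 2.5025
Denominator Σ(Δz_t−Δz̄)² = 23.2150
r_1(Δz) = 2.5025 / 23.2150 = 0.108

0.108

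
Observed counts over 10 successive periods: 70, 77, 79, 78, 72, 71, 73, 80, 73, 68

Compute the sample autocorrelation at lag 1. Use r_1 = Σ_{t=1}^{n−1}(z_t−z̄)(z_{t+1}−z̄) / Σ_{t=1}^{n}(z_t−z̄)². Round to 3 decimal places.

0.110

Mean z̄ = (70 + 77 + 79 + 78 + 72 + 71 + 73 + 80 + 73 + 68)/10 = 74.1000
Numerator Σ_{t=1}^{9}(z_t−z̄)(z_{t+1}−z̄) = 16.8900
Denominator Σ(z_t−z̄)² = 152.9000
r_1 = 16.8900 / 152.9000 = 0.110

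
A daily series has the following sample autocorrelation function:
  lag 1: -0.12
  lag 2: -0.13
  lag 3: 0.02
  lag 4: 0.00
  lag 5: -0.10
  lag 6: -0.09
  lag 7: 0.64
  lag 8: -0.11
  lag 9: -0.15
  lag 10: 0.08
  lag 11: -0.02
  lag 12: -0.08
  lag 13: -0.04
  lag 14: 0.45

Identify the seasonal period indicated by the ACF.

7

The largest autocorrelation is r_7 = 0.64, with a weaker echo at lag 14 (0.45); the remaining lags stay at or below 0.08.
The dominant spike at lag 7 indicates a seasonal period of 7.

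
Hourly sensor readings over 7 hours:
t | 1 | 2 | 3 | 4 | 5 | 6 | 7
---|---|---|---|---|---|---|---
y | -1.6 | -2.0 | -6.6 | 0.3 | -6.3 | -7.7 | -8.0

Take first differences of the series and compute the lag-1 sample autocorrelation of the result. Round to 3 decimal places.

First differences Δy: -0.4, -4.6, 6.9, -6.6, -1.4, -0.3
Mean of differences = -1.0667
Numerator Σ(Δy_t−Δȳ)(Δy_{t+1}−Δȳ) = -72.9978
Denominator Σ(Δy_t−Δȳ)² = 107.7133
r_1(Δy) = -72.9978 / 107.7133 = -0.678

-0.678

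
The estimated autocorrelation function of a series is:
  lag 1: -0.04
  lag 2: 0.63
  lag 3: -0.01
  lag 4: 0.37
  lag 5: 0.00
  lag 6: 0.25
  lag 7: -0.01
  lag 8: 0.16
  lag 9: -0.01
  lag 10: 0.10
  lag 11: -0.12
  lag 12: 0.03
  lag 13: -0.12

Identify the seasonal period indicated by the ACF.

The largest autocorrelation is r_2 = 0.63, with weaker echoes at lags 4 (0.37), 6 (0.25) and 8 (0.16); the remaining lags stay at or below 0.10.
The dominant spike at lag 2 indicates a seasonal period of 2.

2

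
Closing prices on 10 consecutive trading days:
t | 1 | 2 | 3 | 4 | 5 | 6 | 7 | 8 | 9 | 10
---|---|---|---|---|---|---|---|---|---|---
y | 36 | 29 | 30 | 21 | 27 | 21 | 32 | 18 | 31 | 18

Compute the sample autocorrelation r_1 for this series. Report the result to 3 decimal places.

Mean ȳ = (36 + 29 + 30 + 21 + 27 + 21 + 32 + 18 + 31 + 18)/10 = 26.3000
Numerator Σ_{t=1}^{9}(y_t−ȳ)(y_{t+1}−ȳ) = -146.3900
Denominator Σ(y_t−ȳ)² = 364.1000
r_1 = -146.3900 / 364.1000 = -0.402

-0.402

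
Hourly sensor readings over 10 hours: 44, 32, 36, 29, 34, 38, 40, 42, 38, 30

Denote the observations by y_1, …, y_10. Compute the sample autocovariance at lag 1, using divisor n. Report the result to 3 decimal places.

Mean ȳ = (44 + 32 + 36 + 29 + 34 + 38 + 40 + 42 + 38 + 30)/10 = 36.3000
Σ_{t=1}^{9}(y_t−ȳ)(y_{t+1}−ȳ) = 9.6100
γ_1 = 9.6100 / 10 = 0.961

0.961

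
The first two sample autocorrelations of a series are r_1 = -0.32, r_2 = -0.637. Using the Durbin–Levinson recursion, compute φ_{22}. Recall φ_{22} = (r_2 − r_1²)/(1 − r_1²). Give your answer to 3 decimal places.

-0.824

φ_{22} = (r_2 − r_1²) / (1 − r_1²)
r_1² = (-0.32)² = 0.1024
Numerator = -0.637 − 0.1024 = -0.7394; denominator = 1 − 0.1024 = 0.8976
φ_{22} = -0.7394 / 0.8976 = -0.824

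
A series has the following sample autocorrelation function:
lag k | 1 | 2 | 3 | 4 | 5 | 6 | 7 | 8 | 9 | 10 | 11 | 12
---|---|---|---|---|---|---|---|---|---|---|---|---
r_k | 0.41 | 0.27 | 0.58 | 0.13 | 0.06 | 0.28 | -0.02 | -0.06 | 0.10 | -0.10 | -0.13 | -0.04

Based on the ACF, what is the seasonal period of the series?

The largest autocorrelation is r_3 = 0.58; the remaining lags stay at or below 0.41. The elevated value at lag 1 (0.41), dropping to 0.27 at lag 2, reflects decaying short-term dependence rather than seasonality.
The dominant spike at lag 3 indicates a seasonal period of 3.

3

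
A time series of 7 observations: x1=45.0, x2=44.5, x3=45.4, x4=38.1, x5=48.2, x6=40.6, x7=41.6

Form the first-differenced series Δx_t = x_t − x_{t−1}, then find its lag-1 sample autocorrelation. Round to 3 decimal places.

First differences Δx: -0.5, 0.9, -7.3, 10.1, -7.6, 1.0
Mean of differences = -0.5667
Numerator Σ(Δx_t−Δx̄)(Δx_{t+1}−Δx̄) = -167.6411
Denominator Σ(Δx_t−Δx̄)² = 213.1933
r_1(Δx) = -167.6411 / 213.1933 = -0.786

-0.786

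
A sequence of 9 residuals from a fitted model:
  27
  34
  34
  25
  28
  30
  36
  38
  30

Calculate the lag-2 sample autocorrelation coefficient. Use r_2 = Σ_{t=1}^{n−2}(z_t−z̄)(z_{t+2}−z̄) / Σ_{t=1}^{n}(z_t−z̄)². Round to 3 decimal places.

-0.387

Mean z̄ = (27 + 34 + 34 + 25 + 28 + 30 + 36 + 38 + 30)/9 = 31.3333
Σ(z_t−z̄)(z_{t+2}−z̄) = (-11.5556) + (-16.8889) + (-8.8889) + (8.4444) + (-15.5556) + (-8.8889) + (-6.2222) = -59.5556
Denominator Σ(z_t−z̄)² = 154.0000
r_2 = -59.5556 / 154.0000 = -0.387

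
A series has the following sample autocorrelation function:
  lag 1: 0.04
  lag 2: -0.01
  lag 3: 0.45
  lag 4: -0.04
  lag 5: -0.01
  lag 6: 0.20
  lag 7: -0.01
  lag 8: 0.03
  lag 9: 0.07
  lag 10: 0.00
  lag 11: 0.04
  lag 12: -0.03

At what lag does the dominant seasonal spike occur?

3

The largest autocorrelation is r_3 = 0.45, with a weaker echo at lag 6 (0.20); the remaining lags stay at or below 0.07.
The dominant spike at lag 3 indicates a seasonal period of 3.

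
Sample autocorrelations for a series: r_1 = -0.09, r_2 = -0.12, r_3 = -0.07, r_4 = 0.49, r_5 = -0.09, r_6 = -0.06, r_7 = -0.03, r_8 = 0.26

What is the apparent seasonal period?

The largest autocorrelation is r_4 = 0.49, with a weaker echo at lag 8 (0.26); the remaining lags stay at or below -0.03.
The dominant spike at lag 4 indicates a seasonal period of 4.

4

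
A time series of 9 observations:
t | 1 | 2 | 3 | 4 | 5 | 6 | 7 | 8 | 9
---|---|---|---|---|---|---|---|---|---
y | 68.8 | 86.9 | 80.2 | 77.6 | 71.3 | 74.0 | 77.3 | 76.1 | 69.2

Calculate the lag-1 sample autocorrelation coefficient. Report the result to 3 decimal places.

Mean ȳ = (68.8 + 86.9 + 80.2 + 77.6 + 71.3 + 74.0 + 77.3 + 76.1 + 69.2)/9 = 75.7111
Numerator Σ_{t=1}^{8}(y_t−ȳ)(y_{t+1}−ȳ) = -24.0401
Denominator Σ(y_t−ȳ)² = 264.1289
r_1 = -24.0401 / 264.1289 = -0.091

-0.091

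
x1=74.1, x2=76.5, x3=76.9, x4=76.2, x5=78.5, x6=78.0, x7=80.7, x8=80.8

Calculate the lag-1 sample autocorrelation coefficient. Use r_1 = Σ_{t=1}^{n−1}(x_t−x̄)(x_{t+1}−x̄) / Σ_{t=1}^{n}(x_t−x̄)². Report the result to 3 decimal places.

Mean x̄ = (74.1 + 76.5 + 76.9 + 76.2 + 78.5 + 78.0 + 80.7 + 80.8)/8 = 77.7125
Deviations from mean: -3.6125, -1.2125, -0.8125, -1.5125, 0.7875, 0.2875, 2.9875, 3.0875
Σ(x_t−x̄)(x_{t+1}−x̄) = (4.3802) + (0.9852) + (1.2289) + (-1.1911) + (0.2264) + (0.8589) + (9.2239) = 15.7123
Denominator Σ(x_t−x̄)² = 36.6288
r_1 = 15.7123 / 36.6288 = 0.429

0.429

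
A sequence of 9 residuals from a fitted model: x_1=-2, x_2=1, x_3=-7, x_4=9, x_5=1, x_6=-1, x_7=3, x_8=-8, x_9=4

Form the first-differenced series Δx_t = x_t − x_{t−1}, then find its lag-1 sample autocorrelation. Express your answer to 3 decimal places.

First differences Δx: 3, -8, 16, -8, -2, 4, -11, 12
Mean of differences = 0.7500
Numerator Σ(Δx_t−Δx̄)(Δx_{t+1}−Δx̄) = -441.8125
Denominator Σ(Δx_t−Δx̄)² = 673.5000
r_1(Δx) = -441.8125 / 673.5000 = -0.656

-0.656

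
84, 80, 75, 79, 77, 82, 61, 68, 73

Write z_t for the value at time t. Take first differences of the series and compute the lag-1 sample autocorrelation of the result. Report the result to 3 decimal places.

First differences Δz: -4, -5, 4, -2, 5, -21, 7, 5
Mean of differences = -1.3750
Numerator Σ(Δz_t−Δz̄)(Δz_{t+1}−Δz̄) = -253.3906
Denominator Σ(Δz_t−Δz̄)² = 585.8750
r_1(Δz) = -253.3906 / 585.8750 = -0.432

-0.432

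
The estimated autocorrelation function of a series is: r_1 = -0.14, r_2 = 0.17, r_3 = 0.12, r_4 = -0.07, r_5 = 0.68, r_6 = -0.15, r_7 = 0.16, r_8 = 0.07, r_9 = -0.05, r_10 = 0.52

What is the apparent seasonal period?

The largest autocorrelation is r_5 = 0.68, with a weaker echo at lag 10 (0.52); the remaining lags stay at or below 0.17.
The dominant spike at lag 5 indicates a seasonal period of 5.

5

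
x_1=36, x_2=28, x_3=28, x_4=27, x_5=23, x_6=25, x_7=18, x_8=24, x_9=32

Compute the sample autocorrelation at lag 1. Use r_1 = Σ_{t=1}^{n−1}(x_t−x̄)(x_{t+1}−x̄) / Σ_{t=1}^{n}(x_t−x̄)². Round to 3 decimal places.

Mean x̄ = (36 + 28 + 28 + 27 + 23 + 25 + 18 + 24 + 32)/9 = 26.7778
Numerator Σ_{t=1}^{8}(x_t−x̄)(x_{t+1}−x̄) = 44.3951
Denominator Σ(x_t−x̄)² = 217.5556
r_1 = 44.3951 / 217.5556 = 0.204

0.204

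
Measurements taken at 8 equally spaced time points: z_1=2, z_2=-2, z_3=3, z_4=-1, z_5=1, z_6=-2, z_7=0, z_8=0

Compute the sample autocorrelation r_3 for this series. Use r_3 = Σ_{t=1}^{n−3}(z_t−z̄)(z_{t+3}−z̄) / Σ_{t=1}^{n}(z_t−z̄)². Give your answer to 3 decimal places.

Mean z̄ = (2 − 2 + 3 − 1 + 1 − 2 + 0 + 0)/8 = 0.1250
Deviations from mean: 1.8750, -2.1250, 2.8750, -1.1250, 0.8750, -2.1250, -0.1250, -0.1250
Numerator Σ_{t=1}^{5}(z_t−z̄)(z_{t+3}−z̄) = -10.0469
Denominator Σ(z_t−z̄)² = 22.8750
r_3 = -10.0469 / 22.8750 = -0.439

-0.439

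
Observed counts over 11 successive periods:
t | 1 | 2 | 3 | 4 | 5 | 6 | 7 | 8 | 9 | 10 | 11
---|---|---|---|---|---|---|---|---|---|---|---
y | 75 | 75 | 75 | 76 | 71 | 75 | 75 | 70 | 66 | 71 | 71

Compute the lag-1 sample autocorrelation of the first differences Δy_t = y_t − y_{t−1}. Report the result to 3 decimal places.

-0.252

First differences Δy: 0, 0, 1, -5, 4, 0, -5, -4, 5, 0
Mean of differences = -0.4000
Numerator Σ(Δy_t−Δȳ)(Δy_{t+1}−Δȳ) = -26.7600
Denominator Σ(Δy_t−Δȳ)² = 106.4000
r_1(Δy) = -26.7600 / 106.4000 = -0.252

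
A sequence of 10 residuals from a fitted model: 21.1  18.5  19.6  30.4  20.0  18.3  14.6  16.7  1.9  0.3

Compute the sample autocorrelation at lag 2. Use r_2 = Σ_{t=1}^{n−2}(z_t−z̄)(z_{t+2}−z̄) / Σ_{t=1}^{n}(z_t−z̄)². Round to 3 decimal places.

Mean z̄ = (21.1 + 18.5 + 19.6 + 30.4 + 20.0 + 18.3 + 14.6 + 16.7 + 1.9 + 0.3)/10 = 16.1400
Numerator Σ_{t=1}^{8}(z_t−z̄)(z_{t+2}−z̄) = 103.2968
Denominator Σ(z_t−z̄)² = 721.4240
r_2 = 103.2968 / 721.4240 = 0.143

0.143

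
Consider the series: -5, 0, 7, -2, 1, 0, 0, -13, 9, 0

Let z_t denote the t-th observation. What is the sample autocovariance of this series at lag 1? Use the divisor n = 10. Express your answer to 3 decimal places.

-13.249

Mean z̄ = (-5 + 0 + 7 − 2 + 1 + 0 + 0 − 13 + 9 + 0)/10 = -0.3000
Σ_{t=1}^{9}(z_t−z̄)(z_{t+1}−z̄) = -132.4900
γ_1 = -132.4900 / 10 = -13.249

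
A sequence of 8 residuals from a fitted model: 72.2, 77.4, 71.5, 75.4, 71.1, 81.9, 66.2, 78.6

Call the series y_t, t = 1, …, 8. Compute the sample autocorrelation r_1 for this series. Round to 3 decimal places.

Mean ȳ = (72.2 + 77.4 + 71.5 + 75.4 + 71.1 + 81.9 + 66.2 + 78.6)/8 = 74.2875
Σ(y_t−ȳ)(y_{t+1}−ȳ) = (-6.4973) + (-8.6761) + (-3.1011) + (-3.5461) + (-24.2648) + (-61.5661) + (-34.8773) = -142.5289
Denominator Σ(y_t−ȳ)² = 175.1688
r_1 = -142.5289 / 175.1688 = -0.814

-0.814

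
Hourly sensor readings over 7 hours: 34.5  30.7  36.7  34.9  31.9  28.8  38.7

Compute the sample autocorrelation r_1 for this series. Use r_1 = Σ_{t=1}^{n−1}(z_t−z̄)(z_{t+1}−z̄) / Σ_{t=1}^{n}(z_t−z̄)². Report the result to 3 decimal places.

Mean z̄ = (34.5 + 30.7 + 36.7 + 34.9 + 31.9 + 28.8 + 38.7)/7 = 33.7429
Deviations from mean: 0.7571, -3.0429, 2.9571, 1.1571, -1.8429, -4.9429, 4.9571
Numerator Σ_{t=1}^{6}(z_t−z̄)(z_{t+1}−z̄) = -25.4061
Denominator Σ(z_t−z̄)² = 72.3171
r_1 = -25.4061 / 72.3171 = -0.351

-0.351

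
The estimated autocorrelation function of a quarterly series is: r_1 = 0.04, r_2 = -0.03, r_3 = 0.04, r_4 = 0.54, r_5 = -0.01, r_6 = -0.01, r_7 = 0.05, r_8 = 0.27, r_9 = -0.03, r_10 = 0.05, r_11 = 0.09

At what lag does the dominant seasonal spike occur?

4

The largest autocorrelation is r_4 = 0.54, with a weaker echo at lag 8 (0.27); the remaining lags stay at or below 0.09.
The dominant spike at lag 4 indicates a seasonal period of 4.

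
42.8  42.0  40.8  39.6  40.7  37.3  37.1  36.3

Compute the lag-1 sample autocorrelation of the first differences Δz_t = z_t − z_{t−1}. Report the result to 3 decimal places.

-0.661

First differences Δz: -0.8, -1.2, -1.2, 1.1, -3.4, -0.2, -0.8
Mean of differences = -0.9286
Numerator Σ(Δz_t−Δz̄)(Δz_{t+1}−Δz̄) = -7.2322
Denominator Σ(Δz_t−Δz̄)² = 10.9343
r_1(Δz) = -7.2322 / 10.9343 = -0.661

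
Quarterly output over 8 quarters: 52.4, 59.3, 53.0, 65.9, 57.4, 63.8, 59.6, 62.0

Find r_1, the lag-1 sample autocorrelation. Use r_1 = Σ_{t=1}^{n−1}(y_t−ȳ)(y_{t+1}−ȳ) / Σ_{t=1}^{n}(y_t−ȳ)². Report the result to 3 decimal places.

Mean ȳ = (52.4 + 59.3 + 53.0 + 65.9 + 57.4 + 63.8 + 59.6 + 62.0)/8 = 59.1750
Numerator Σ_{t=1}^{7}(y_t−ȳ)(y_{t+1}−ȳ) = -60.1256
Denominator Σ(y_t−ȳ)² = 161.9750
r_1 = -60.1256 / 161.9750 = -0.371

-0.371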